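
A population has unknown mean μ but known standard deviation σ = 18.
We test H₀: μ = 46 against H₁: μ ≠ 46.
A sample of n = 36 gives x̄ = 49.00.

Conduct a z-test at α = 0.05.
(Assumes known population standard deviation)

Standard error: SE = σ/√n = 18/√36 = 3.0000
z-statistic: z = (x̄ - μ₀)/SE = (49.00 - 46)/3.0000 = 1.0000
Critical value: ±1.960
p-value = 0.3173
Decision: fail to reject H₀

Answer: z = 1.0000, fail to reject H₀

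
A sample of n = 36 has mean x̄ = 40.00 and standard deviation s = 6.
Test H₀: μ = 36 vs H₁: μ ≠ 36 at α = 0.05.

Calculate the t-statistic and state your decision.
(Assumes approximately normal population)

Answer: t = 4.0000, reject H₀

Derivation:
df = n - 1 = 35
SE = s/√n = 6/√36 = 1.0000
t = (x̄ - μ₀)/SE = (40.00 - 36)/1.0000 = 4.0000
Critical value: t_{0.025,35} = ±2.030
p-value ≈ 0.0003
Decision: reject H₀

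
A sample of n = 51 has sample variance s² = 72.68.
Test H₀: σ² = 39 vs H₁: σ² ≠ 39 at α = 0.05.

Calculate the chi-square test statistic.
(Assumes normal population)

Answer: χ² = 93.1795, reject H₀

Derivation:
df = n - 1 = 50
χ² = (n-1)s²/σ₀² = 50×72.68/39 = 93.1795
Critical values: χ²_{0.975,50} = 32.357, χ²_{0.025,50} = 71.420
Rejection region: χ² < 32.357 or χ² > 71.420
Decision: reject H₀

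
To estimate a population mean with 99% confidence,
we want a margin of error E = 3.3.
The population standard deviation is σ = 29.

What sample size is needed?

z_0.005 = 2.576
n = (z×σ/E)² = (2.576×29/3.3)²
n = 512.4598
Round up: n = 513

Answer: n = 513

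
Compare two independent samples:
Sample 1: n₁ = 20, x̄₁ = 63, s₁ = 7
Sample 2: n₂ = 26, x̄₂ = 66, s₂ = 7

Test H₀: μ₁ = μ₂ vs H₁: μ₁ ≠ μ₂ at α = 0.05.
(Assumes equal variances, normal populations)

Answer: t = -1.4409, fail to reject H₀

Derivation:
Pooled variance: s²_p = [19×7² + 25×7²]/(44) = 49.0000
s_p = 7.0000
SE = s_p×√(1/n₁ + 1/n₂) = 7.0000×√(1/20 + 1/26) = 2.0820
t = (x̄₁ - x̄₂)/SE = (63 - 66)/2.0820 = -1.4409
df = 44, t-critical = ±2.015
Decision: fail to reject H₀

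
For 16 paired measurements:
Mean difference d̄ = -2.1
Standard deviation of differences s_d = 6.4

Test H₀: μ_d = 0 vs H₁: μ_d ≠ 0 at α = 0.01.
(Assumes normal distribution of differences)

df = n - 1 = 15
SE = s_d/√n = 6.4/√16 = 1.6000
t = d̄/SE = -2.1/1.6000 = -1.3125
Critical value: t_{0.005,15} = ±2.947
p-value ≈ 0.2091
Decision: fail to reject H₀

Answer: t = -1.3125, fail to reject H₀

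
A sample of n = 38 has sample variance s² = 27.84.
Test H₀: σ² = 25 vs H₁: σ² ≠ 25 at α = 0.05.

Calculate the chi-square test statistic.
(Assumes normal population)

df = n - 1 = 37
χ² = (n-1)s²/σ₀² = 37×27.84/25 = 41.2032
Critical values: χ²_{0.975,37} = 22.106, χ²_{0.025,37} = 55.668
Rejection region: χ² < 22.106 or χ² > 55.668
Decision: fail to reject H₀

Answer: χ² = 41.2032, fail to reject H₀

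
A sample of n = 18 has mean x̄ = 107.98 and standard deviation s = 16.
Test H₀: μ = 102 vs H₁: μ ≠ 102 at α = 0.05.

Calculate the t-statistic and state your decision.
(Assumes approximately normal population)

df = n - 1 = 17
SE = s/√n = 16/√18 = 3.7712
t = (x̄ - μ₀)/SE = (107.98 - 102)/3.7712 = 1.5857
Critical value: t_{0.025,17} = ±2.110
p-value ≈ 0.1312
Decision: fail to reject H₀

Answer: t = 1.5857, fail to reject H₀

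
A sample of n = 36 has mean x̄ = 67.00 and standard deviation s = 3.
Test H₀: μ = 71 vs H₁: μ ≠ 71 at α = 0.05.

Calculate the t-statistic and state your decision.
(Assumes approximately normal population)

Answer: t = -8.0000, reject H₀

Derivation:
df = n - 1 = 35
SE = s/√n = 3/√36 = 0.5000
t = (x̄ - μ₀)/SE = (67.00 - 71)/0.5000 = -8.0000
Critical value: t_{0.025,35} = ±2.030
p-value < 0.0001
Decision: reject H₀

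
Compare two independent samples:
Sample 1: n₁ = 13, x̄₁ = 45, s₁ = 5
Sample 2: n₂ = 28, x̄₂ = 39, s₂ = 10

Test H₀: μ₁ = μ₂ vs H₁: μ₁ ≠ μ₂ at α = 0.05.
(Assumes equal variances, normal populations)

Answer: t = 2.0384, reject H₀

Derivation:
Pooled variance: s²_p = [12×5² + 27×10²]/(39) = 76.9231
s_p = 8.7706
SE = s_p×√(1/n₁ + 1/n₂) = 8.7706×√(1/13 + 1/28) = 2.9435
t = (x̄₁ - x̄₂)/SE = (45 - 39)/2.9435 = 2.0384
df = 39, t-critical = ±2.023
Decision: reject H₀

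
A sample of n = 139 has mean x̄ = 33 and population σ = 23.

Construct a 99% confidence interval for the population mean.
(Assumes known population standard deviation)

Answer: (27.9747, 38.0253)

Derivation:
Confidence level: 99%, α = 0.01
z_0.005 = 2.576
SE = σ/√n = 23/√139 = 1.9508
Margin of error = 2.576 × 1.9508 = 5.0253
CI: x̄ ± margin = 33 ± 5.0253
CI: (27.9747, 38.0253)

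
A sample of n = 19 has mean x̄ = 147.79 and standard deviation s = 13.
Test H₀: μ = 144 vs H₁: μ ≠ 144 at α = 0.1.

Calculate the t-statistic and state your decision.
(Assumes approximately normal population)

df = n - 1 = 18
SE = s/√n = 13/√19 = 2.9824
t = (x̄ - μ₀)/SE = (147.79 - 144)/2.9824 = 1.2708
Critical value: t_{0.05,18} = ±1.734
p-value ≈ 0.2200
Decision: fail to reject H₀

Answer: t = 1.2708, fail to reject H₀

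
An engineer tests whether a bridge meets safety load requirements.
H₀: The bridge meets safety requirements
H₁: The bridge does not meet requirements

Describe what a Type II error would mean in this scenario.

Answer: Declaring an unsafe bridge to be safe

Derivation:
Type I error (α): Rejecting H₀ when H₀ is true
Type II error (β): Failing to reject H₀ when H₁ is true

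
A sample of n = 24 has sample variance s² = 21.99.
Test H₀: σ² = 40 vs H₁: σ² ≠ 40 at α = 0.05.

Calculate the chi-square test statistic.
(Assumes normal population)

Answer: χ² = 12.6442, fail to reject H₀

Derivation:
df = n - 1 = 23
χ² = (n-1)s²/σ₀² = 23×21.99/40 = 12.6442
Critical values: χ²_{0.975,23} = 11.689, χ²_{0.025,23} = 38.076
Rejection region: χ² < 11.689 or χ² > 38.076
Decision: fail to reject H₀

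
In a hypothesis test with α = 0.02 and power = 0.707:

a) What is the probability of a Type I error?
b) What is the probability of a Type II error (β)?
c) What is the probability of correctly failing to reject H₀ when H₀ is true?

Answer: a) 0.02, b) 0.293, c) 0.98

Derivation:
a) Type I error probability = α = 0.02
b) Power = P(reject H₀ | H₁ true) = 1 - β = 0.707, so Type II error probability = β = 1 - Power = 0.293
c) P(fail to reject H₀ | H₀ true) = 1 - α = 0.98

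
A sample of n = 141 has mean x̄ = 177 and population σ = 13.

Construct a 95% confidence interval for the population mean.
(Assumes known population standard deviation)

Confidence level: 95%, α = 0.05
z_0.025 = 1.960
SE = σ/√n = 13/√141 = 1.0948
Margin of error = 1.960 × 1.0948 = 2.1458
CI: x̄ ± margin = 177 ± 2.1458
CI: (174.8542, 179.1458)

Answer: (174.8542, 179.1458)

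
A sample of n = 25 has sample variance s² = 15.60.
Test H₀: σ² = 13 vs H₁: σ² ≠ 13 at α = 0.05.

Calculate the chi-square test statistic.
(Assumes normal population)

df = n - 1 = 24
χ² = (n-1)s²/σ₀² = 24×15.60/13 = 28.8000
Critical values: χ²_{0.975,24} = 12.401, χ²_{0.025,24} = 39.364
Rejection region: χ² < 12.401 or χ² > 39.364
Decision: fail to reject H₀

Answer: χ² = 28.8000, fail to reject H₀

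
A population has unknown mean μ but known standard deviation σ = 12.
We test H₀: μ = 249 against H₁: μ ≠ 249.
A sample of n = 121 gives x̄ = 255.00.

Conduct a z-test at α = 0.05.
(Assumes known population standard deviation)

Answer: z = 5.5000, reject H₀

Derivation:
Standard error: SE = σ/√n = 12/√121 = 1.0909
z-statistic: z = (x̄ - μ₀)/SE = (255.00 - 249)/1.0909 = 5.5000
Critical value: ±1.960
p-value < 0.0001
Decision: reject H₀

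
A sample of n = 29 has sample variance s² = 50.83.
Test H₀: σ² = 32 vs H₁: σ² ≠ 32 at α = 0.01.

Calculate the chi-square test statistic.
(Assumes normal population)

Answer: χ² = 44.4763, fail to reject H₀

Derivation:
df = n - 1 = 28
χ² = (n-1)s²/σ₀² = 28×50.83/32 = 44.4763
Critical values: χ²_{0.995,28} = 12.461, χ²_{0.005,28} = 50.993
Rejection region: χ² < 12.461 or χ² > 50.993
Decision: fail to reject H₀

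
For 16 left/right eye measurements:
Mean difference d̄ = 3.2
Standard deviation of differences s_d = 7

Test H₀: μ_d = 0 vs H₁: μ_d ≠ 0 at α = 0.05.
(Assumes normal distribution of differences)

df = n - 1 = 15
SE = s_d/√n = 7/√16 = 1.7500
t = d̄/SE = 3.2/1.7500 = 1.8286
Critical value: t_{0.025,15} = ±2.131
p-value ≈ 0.0874
Decision: fail to reject H₀

Answer: t = 1.8286, fail to reject H₀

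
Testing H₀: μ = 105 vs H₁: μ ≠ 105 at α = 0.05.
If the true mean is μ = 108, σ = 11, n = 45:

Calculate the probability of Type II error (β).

SE = σ/√n = 11/√45 = 1.6398
Critical values: μ₀ ± z_0.025×SE = 105 ± 1.960×1.6398
Acceptance region: (101.7860, 108.2140)
Under H₁ (μ = 108): z_high = (108.2140 - 108)/1.6398 = 0.1305, z_low = (101.7860 - 108)/1.6398 = -3.7895
β = P(not reject | H₁) = Φ(0.1305) - Φ(-3.7895) ≈ 0.5518

Answer: β ≈ 0.5518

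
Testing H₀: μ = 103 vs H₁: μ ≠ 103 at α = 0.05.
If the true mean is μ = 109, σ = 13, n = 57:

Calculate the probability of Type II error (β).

Answer: β ≈ 0.0637

Derivation:
SE = σ/√n = 13/√57 = 1.7219
Critical values: μ₀ ± z_0.025×SE = 103 ± 1.960×1.7219
Acceptance region: (99.6251, 106.3749)
Under H₁ (μ = 109): z_high = (106.3749 - 109)/1.7219 = -1.5245, z_low = (99.6251 - 109)/1.7219 = -5.4445
β = P(not reject | H₁) = Φ(-1.5245) - Φ(-5.4445) ≈ 0.0637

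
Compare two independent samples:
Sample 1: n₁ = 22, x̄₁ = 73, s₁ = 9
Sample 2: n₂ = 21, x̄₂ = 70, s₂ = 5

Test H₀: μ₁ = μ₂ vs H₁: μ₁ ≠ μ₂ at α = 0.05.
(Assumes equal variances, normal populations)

Pooled variance: s²_p = [21×9² + 20×5²]/(41) = 53.6829
s_p = 7.3269
SE = s_p×√(1/n₁ + 1/n₂) = 7.3269×√(1/22 + 1/21) = 2.2353
t = (x̄₁ - x̄₂)/SE = (73 - 70)/2.2353 = 1.3421
df = 41, t-critical = ±2.020
Decision: fail to reject H₀

Answer: t = 1.3421, fail to reject H₀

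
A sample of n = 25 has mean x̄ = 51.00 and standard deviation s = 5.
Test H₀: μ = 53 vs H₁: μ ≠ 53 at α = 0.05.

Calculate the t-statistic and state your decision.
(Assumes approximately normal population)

Answer: t = -2.0000, fail to reject H₀

Derivation:
df = n - 1 = 24
SE = s/√n = 5/√25 = 1.0000
t = (x̄ - μ₀)/SE = (51.00 - 53)/1.0000 = -2.0000
Critical value: t_{0.025,24} = ±2.064
p-value ≈ 0.0569
Decision: fail to reject H₀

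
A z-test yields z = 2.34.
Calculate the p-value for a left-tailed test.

Answer: p-value ≈ 0.9904

Derivation:
For z = 2.34:
p = P(Z < 2.34) = Φ(2.34) = 0.9904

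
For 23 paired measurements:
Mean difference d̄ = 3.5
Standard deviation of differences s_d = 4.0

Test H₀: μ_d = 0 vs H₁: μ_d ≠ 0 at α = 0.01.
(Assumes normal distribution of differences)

Answer: t = 4.1961, reject H₀

Derivation:
df = n - 1 = 22
SE = s_d/√n = 4.0/√23 = 0.8341
t = d̄/SE = 3.5/0.8341 = 4.1961
Critical value: t_{0.005,22} = ±2.819
p-value ≈ 0.0004
Decision: reject H₀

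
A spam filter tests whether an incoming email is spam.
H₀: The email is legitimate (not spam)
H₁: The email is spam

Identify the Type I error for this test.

Type I error (α): Rejecting H₀ when H₀ is true
Type II error (β): Failing to reject H₀ when H₁ is true

Answer: Marking a legitimate email as spam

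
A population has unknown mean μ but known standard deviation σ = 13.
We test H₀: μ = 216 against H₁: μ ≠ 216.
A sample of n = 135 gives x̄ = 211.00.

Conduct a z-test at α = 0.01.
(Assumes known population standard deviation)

Standard error: SE = σ/√n = 13/√135 = 1.1189
z-statistic: z = (x̄ - μ₀)/SE = (211.00 - 216)/1.1189 = -4.4687
Critical value: ±2.576
p-value < 0.0001
Decision: reject H₀

Answer: z = -4.4687, reject H₀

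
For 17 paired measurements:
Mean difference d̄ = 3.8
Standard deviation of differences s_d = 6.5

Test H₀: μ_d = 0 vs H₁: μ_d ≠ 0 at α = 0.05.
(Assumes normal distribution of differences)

df = n - 1 = 16
SE = s_d/√n = 6.5/√17 = 1.5765
t = d̄/SE = 3.8/1.5765 = 2.4104
Critical value: t_{0.025,16} = ±2.120
p-value ≈ 0.0283
Decision: reject H₀

Answer: t = 2.4104, reject H₀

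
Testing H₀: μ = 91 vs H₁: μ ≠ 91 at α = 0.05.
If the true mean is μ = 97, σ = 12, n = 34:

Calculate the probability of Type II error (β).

SE = σ/√n = 12/√34 = 2.0580
Critical values: μ₀ ± z_0.025×SE = 91 ± 1.960×2.0580
Acceptance region: (86.9663, 95.0337)
Under H₁ (μ = 97): z_high = (95.0337 - 97)/2.0580 = -0.9554, z_low = (86.9663 - 97)/2.0580 = -4.8755
β = P(not reject | H₁) = Φ(-0.9554) - Φ(-4.8755) ≈ 0.1697

Answer: β ≈ 0.1697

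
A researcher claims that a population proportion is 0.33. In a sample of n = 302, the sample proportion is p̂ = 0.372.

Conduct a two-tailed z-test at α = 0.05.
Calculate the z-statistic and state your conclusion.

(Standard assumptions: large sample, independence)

Answer: z = 1.5522, fail to reject H₀

Derivation:
H₀: p = 0.33, H₁: p ≠ 0.33
Standard error: SE = √(p₀(1-p₀)/n) = √(0.33×0.67/302) = 0.027058
z-statistic: z = (p̂ - p₀)/SE = (0.372 - 0.33)/0.027058 = 1.5522
Critical value: z_0.025 = ±1.960
p-value = 0.1206
Decision: fail to reject H₀ at α = 0.05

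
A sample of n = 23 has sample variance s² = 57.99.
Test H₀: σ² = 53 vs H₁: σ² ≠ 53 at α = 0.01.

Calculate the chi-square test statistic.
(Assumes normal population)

Answer: χ² = 24.0713, fail to reject H₀

Derivation:
df = n - 1 = 22
χ² = (n-1)s²/σ₀² = 22×57.99/53 = 24.0713
Critical values: χ²_{0.995,22} = 8.643, χ²_{0.005,22} = 42.796
Rejection region: χ² < 8.643 or χ² > 42.796
Decision: fail to reject H₀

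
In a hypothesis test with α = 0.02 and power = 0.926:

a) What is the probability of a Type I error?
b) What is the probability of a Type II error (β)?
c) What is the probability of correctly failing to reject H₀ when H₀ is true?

a) Type I error probability = α = 0.02
b) Power = P(reject H₀ | H₁ true) = 1 - β = 0.926, so Type II error probability = β = 1 - Power = 0.074
c) P(fail to reject H₀ | H₀ true) = 1 - α = 0.98

Answer: a) 0.02, b) 0.074, c) 0.98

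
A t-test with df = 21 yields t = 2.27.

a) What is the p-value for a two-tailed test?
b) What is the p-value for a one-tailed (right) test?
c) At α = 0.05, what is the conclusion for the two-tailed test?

Using t-distribution with df = 21:
a) Two-tailed: p = 2×P(T > 2.27) = 0.0339
b) One-tailed: p = P(T > 2.27) = 0.0169
c) 0.0339 < 0.05, reject H₀

Answer: a) 0.0339, b) 0.0169, c) reject H₀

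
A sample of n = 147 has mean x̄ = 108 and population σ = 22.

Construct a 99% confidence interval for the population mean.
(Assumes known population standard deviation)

Answer: (103.3258, 112.6742)

Derivation:
Confidence level: 99%, α = 0.01
z_0.005 = 2.576
SE = σ/√n = 22/√147 = 1.8145
Margin of error = 2.576 × 1.8145 = 4.6742
CI: x̄ ± margin = 108 ± 4.6742
CI: (103.3258, 112.6742)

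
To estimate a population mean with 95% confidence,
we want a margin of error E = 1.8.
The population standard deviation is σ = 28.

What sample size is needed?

z_0.025 = 1.960
n = (z×σ/E)² = (1.960×28/1.8)²
n = 929.5723
Round up: n = 930

Answer: n = 930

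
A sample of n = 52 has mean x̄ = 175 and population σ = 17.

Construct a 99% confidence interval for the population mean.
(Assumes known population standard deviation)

Confidence level: 99%, α = 0.01
z_0.005 = 2.576
SE = σ/√n = 17/√52 = 2.3575
Margin of error = 2.576 × 2.3575 = 6.0729
CI: x̄ ± margin = 175 ± 6.0729
CI: (168.9271, 181.0729)

Answer: (168.9271, 181.0729)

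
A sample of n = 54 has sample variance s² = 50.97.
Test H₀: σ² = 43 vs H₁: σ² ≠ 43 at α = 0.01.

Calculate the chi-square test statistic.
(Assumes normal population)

Answer: χ² = 62.8235, fail to reject H₀

Derivation:
df = n - 1 = 53
χ² = (n-1)s²/σ₀² = 53×50.97/43 = 62.8235
Critical values: χ²_{0.995,53} = 30.230, χ²_{0.005,53} = 83.253
Rejection region: χ² < 30.230 or χ² > 83.253
Decision: fail to reject H₀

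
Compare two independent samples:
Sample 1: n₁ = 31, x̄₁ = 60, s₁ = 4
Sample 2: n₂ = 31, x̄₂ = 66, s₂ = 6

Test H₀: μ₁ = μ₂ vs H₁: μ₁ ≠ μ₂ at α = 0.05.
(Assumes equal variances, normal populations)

Answer: t = -4.6328, reject H₀

Derivation:
Pooled variance: s²_p = [30×4² + 30×6²]/(60) = 26.0000
s_p = 5.0990
SE = s_p×√(1/n₁ + 1/n₂) = 5.0990×√(1/31 + 1/31) = 1.2951
t = (x̄₁ - x̄₂)/SE = (60 - 66)/1.2951 = -4.6328
df = 60, t-critical = ±2.000
Decision: reject H₀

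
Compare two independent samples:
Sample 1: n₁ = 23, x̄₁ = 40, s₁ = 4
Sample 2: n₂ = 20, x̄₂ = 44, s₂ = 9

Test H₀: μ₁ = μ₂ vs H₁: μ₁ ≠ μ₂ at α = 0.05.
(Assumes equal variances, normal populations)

Answer: t = -1.9264, fail to reject H₀

Derivation:
Pooled variance: s²_p = [22×4² + 19×9²]/(41) = 46.1220
s_p = 6.7913
SE = s_p×√(1/n₁ + 1/n₂) = 6.7913×√(1/23 + 1/20) = 2.0764
t = (x̄₁ - x̄₂)/SE = (40 - 44)/2.0764 = -1.9264
df = 41, t-critical = ±2.020
Decision: fail to reject H₀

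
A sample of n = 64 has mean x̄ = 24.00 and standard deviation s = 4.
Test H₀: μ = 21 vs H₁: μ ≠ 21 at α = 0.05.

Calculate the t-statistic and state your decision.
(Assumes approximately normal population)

Answer: t = 6.0000, reject H₀

Derivation:
df = n - 1 = 63
SE = s/√n = 4/√64 = 0.5000
t = (x̄ - μ₀)/SE = (24.00 - 21)/0.5000 = 6.0000
Critical value: t_{0.025,63} = ±1.998
p-value < 0.0001
Decision: reject H₀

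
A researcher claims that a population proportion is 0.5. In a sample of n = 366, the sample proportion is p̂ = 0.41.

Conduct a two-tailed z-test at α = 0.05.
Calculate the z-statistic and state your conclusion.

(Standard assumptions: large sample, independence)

Answer: z = -3.4437, reject H₀

Derivation:
H₀: p = 0.5, H₁: p ≠ 0.5
Standard error: SE = √(p₀(1-p₀)/n) = √(0.5×0.5/366) = 0.026135
z-statistic: z = (p̂ - p₀)/SE = (0.41 - 0.5)/0.026135 = -3.4437
Critical value: z_0.025 = ±1.960
p-value = 0.0006
Decision: reject H₀ at α = 0.05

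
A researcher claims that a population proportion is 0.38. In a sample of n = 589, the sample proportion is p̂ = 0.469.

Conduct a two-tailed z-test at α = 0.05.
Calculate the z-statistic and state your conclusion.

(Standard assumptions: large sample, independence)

Answer: z = 4.4500, reject H₀

Derivation:
H₀: p = 0.38, H₁: p ≠ 0.38
Standard error: SE = √(p₀(1-p₀)/n) = √(0.38×0.62/589) = 0.020000
z-statistic: z = (p̂ - p₀)/SE = (0.469 - 0.38)/0.020000 = 4.4500
Critical value: z_0.025 = ±1.960
p-value < 0.0001
Decision: reject H₀ at α = 0.05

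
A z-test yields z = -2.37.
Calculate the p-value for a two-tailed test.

For z = -2.37:
p = 2×P(Z > |-2.37|) = 2×(1 - Φ(2.37)) = 0.0178

Answer: p-value ≈ 0.0178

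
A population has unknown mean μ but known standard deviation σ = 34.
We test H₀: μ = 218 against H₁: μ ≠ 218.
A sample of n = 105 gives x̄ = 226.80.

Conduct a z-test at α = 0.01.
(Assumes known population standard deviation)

Standard error: SE = σ/√n = 34/√105 = 3.3181
z-statistic: z = (x̄ - μ₀)/SE = (226.80 - 218)/3.3181 = 2.6521
Critical value: ±2.576
p-value = 0.0080
Decision: reject H₀

Answer: z = 2.6521, reject H₀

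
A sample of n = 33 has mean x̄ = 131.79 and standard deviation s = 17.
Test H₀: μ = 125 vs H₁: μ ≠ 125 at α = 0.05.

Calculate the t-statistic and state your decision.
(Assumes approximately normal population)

df = n - 1 = 32
SE = s/√n = 17/√33 = 2.9593
t = (x̄ - μ₀)/SE = (131.79 - 125)/2.9593 = 2.2945
Critical value: t_{0.025,32} = ±2.037
p-value ≈ 0.0285
Decision: reject H₀

Answer: t = 2.2945, reject H₀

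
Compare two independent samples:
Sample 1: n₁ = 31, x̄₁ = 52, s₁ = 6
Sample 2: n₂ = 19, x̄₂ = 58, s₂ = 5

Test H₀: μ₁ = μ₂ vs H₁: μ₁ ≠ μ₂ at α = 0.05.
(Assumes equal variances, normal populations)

Pooled variance: s²_p = [30×6² + 18×5²]/(48) = 31.8750
s_p = 5.6458
SE = s_p×√(1/n₁ + 1/n₂) = 5.6458×√(1/31 + 1/19) = 1.6450
t = (x̄₁ - x̄₂)/SE = (52 - 58)/1.6450 = -3.6474
df = 48, t-critical = ±2.011
Decision: reject H₀

Answer: t = -3.6474, reject H₀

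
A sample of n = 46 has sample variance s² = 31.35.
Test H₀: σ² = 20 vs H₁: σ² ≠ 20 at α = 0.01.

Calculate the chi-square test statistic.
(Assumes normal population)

Answer: χ² = 70.5375, fail to reject H₀

Derivation:
df = n - 1 = 45
χ² = (n-1)s²/σ₀² = 45×31.35/20 = 70.5375
Critical values: χ²_{0.995,45} = 24.311, χ²_{0.005,45} = 73.166
Rejection region: χ² < 24.311 or χ² > 73.166
Decision: fail to reject H₀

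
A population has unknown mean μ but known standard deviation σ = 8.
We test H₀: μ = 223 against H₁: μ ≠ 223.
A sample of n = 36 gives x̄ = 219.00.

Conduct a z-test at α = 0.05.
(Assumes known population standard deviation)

Answer: z = -3.0001, reject H₀

Derivation:
Standard error: SE = σ/√n = 8/√36 = 1.3333
z-statistic: z = (x̄ - μ₀)/SE = (219.00 - 223)/1.3333 = -3.0001
Critical value: ±1.960
p-value = 0.0027
Decision: reject H₀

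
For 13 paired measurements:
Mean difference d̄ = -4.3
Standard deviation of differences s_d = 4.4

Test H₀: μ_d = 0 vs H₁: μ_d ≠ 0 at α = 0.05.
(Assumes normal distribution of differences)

Answer: t = -3.5237, reject H₀

Derivation:
df = n - 1 = 12
SE = s_d/√n = 4.4/√13 = 1.2203
t = d̄/SE = -4.3/1.2203 = -3.5237
Critical value: t_{0.025,12} = ±2.179
p-value ≈ 0.0042
Decision: reject H₀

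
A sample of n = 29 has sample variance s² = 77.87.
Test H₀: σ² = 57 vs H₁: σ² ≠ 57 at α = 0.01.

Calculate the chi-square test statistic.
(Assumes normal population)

Answer: χ² = 38.2519, fail to reject H₀

Derivation:
df = n - 1 = 28
χ² = (n-1)s²/σ₀² = 28×77.87/57 = 38.2519
Critical values: χ²_{0.995,28} = 12.461, χ²_{0.005,28} = 50.993
Rejection region: χ² < 12.461 or χ² > 50.993
Decision: fail to reject H₀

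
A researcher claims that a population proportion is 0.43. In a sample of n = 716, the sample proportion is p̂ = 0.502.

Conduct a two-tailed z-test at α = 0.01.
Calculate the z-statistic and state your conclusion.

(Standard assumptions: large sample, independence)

H₀: p = 0.43, H₁: p ≠ 0.43
Standard error: SE = √(p₀(1-p₀)/n) = √(0.43×0.57/716) = 0.018502
z-statistic: z = (p̂ - p₀)/SE = (0.502 - 0.43)/0.018502 = 3.8915
Critical value: z_0.005 = ±2.576
p-value = 0.0001
Decision: reject H₀ at α = 0.01

Answer: z = 3.8915, reject H₀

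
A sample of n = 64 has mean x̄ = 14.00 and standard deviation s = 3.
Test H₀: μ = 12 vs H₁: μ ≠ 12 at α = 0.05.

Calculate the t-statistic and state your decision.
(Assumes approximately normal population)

Answer: t = 5.3333, reject H₀

Derivation:
df = n - 1 = 63
SE = s/√n = 3/√64 = 0.3750
t = (x̄ - μ₀)/SE = (14.00 - 12)/0.3750 = 5.3333
Critical value: t_{0.025,63} = ±1.998
p-value < 0.0001
Decision: reject H₀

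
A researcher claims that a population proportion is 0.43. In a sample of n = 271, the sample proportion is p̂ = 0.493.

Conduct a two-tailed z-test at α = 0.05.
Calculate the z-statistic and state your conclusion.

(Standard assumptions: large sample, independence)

H₀: p = 0.43, H₁: p ≠ 0.43
Standard error: SE = √(p₀(1-p₀)/n) = √(0.43×0.57/271) = 0.030074
z-statistic: z = (p̂ - p₀)/SE = (0.493 - 0.43)/0.030074 = 2.0948
Critical value: z_0.025 = ±1.960
p-value = 0.0362
Decision: reject H₀ at α = 0.05

Answer: z = 2.0948, reject H₀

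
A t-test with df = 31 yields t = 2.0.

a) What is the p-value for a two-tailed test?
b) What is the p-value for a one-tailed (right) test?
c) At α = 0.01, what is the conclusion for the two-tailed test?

Using t-distribution with df = 31:
a) Two-tailed: p = 2×P(T > 2.0) = 0.0543
b) One-tailed: p = P(T > 2.0) = 0.0272
c) 0.0543 ≥ 0.01, fail to reject H₀

Answer: a) 0.0543, b) 0.0272, c) fail to reject H₀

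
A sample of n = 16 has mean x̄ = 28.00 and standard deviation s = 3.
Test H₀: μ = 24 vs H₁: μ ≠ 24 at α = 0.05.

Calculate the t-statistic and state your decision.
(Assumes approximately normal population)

Answer: t = 5.3333, reject H₀

Derivation:
df = n - 1 = 15
SE = s/√n = 3/√16 = 0.7500
t = (x̄ - μ₀)/SE = (28.00 - 24)/0.7500 = 5.3333
Critical value: t_{0.025,15} = ±2.131
p-value ≈ 0.0001
Decision: reject H₀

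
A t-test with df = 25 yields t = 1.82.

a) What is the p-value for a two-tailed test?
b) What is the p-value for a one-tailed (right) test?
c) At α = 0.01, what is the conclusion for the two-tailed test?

Answer: a) 0.0808, b) 0.0404, c) fail to reject H₀

Derivation:
Using t-distribution with df = 25:
a) Two-tailed: p = 2×P(T > 1.82) = 0.0808
b) One-tailed: p = P(T > 1.82) = 0.0404
c) 0.0808 ≥ 0.01, fail to reject H₀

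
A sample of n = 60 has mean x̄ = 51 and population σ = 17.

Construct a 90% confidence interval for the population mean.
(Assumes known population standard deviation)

Answer: (47.3897, 54.6103)

Derivation:
Confidence level: 90%, α = 0.1
z_0.05 = 1.645
SE = σ/√n = 17/√60 = 2.1947
Margin of error = 1.645 × 2.1947 = 3.6103
CI: x̄ ± margin = 51 ± 3.6103
CI: (47.3897, 54.6103)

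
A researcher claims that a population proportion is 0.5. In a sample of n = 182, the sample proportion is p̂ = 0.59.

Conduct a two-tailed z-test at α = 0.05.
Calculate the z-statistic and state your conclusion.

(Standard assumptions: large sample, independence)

Answer: z = 2.4284, reject H₀

Derivation:
H₀: p = 0.5, H₁: p ≠ 0.5
Standard error: SE = √(p₀(1-p₀)/n) = √(0.5×0.5/182) = 0.037062
z-statistic: z = (p̂ - p₀)/SE = (0.59 - 0.5)/0.037062 = 2.4284
Critical value: z_0.025 = ±1.960
p-value = 0.0152
Decision: reject H₀ at α = 0.05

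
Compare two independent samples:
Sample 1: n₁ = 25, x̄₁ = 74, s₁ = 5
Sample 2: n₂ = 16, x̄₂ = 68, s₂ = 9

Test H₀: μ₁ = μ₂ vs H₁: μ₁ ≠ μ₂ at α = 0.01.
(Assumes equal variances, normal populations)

Answer: t = 2.7471, reject H₀

Derivation:
Pooled variance: s²_p = [24×5² + 15×9²]/(39) = 46.5385
s_p = 6.8219
SE = s_p×√(1/n₁ + 1/n₂) = 6.8219×√(1/25 + 1/16) = 2.1841
t = (x̄₁ - x̄₂)/SE = (74 - 68)/2.1841 = 2.7471
df = 39, t-critical = ±2.708
Decision: reject H₀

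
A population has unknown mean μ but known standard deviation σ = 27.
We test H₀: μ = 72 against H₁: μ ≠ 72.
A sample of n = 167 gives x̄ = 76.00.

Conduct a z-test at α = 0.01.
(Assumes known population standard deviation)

Answer: z = 1.9145, fail to reject H₀

Derivation:
Standard error: SE = σ/√n = 27/√167 = 2.0893
z-statistic: z = (x̄ - μ₀)/SE = (76.00 - 72)/2.0893 = 1.9145
Critical value: ±2.576
p-value = 0.0556
Decision: fail to reject H₀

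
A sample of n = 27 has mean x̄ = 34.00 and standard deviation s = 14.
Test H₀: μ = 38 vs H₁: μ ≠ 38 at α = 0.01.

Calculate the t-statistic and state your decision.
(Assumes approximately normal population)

Answer: t = -1.4846, fail to reject H₀

Derivation:
df = n - 1 = 26
SE = s/√n = 14/√27 = 2.6943
t = (x̄ - μ₀)/SE = (34.00 - 38)/2.6943 = -1.4846
Critical value: t_{0.005,26} = ±2.779
p-value ≈ 0.1497
Decision: fail to reject H₀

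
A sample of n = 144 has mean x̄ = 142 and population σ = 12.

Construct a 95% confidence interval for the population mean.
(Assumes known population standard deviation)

Answer: (140.0400, 143.9600)

Derivation:
Confidence level: 95%, α = 0.05
z_0.025 = 1.960
SE = σ/√n = 12/√144 = 1.0000
Margin of error = 1.960 × 1.0000 = 1.9600
CI: x̄ ± margin = 142 ± 1.9600
CI: (140.0400, 143.9600)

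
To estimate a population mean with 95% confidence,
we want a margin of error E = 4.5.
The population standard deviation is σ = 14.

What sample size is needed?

z_0.025 = 1.960
n = (z×σ/E)² = (1.960×14/4.5)²
n = 37.1829
Round up: n = 38

Answer: n = 38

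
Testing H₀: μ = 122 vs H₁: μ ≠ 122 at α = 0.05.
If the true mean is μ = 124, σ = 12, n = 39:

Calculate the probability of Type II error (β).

SE = σ/√n = 12/√39 = 1.9215
Critical values: μ₀ ± z_0.025×SE = 122 ± 1.960×1.9215
Acceptance region: (118.2339, 125.7661)
Under H₁ (μ = 124): z_high = (125.7661 - 124)/1.9215 = 0.9191, z_low = (118.2339 - 124)/1.9215 = -3.0008
β = P(not reject | H₁) = Φ(0.9191) - Φ(-3.0008) ≈ 0.8196

Answer: β ≈ 0.8196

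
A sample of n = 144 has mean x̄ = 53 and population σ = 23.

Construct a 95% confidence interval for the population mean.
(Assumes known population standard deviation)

Answer: (49.2433, 56.7567)

Derivation:
Confidence level: 95%, α = 0.05
z_0.025 = 1.960
SE = σ/√n = 23/√144 = 1.9167
Margin of error = 1.960 × 1.9167 = 3.7567
CI: x̄ ± margin = 53 ± 3.7567
CI: (49.2433, 56.7567)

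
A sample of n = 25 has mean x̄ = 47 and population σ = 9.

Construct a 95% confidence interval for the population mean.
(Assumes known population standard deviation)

Answer: (43.4720, 50.5280)

Derivation:
Confidence level: 95%, α = 0.05
z_0.025 = 1.960
SE = σ/√n = 9/√25 = 1.8000
Margin of error = 1.960 × 1.8000 = 3.5280
CI: x̄ ± margin = 47 ± 3.5280
CI: (43.4720, 50.5280)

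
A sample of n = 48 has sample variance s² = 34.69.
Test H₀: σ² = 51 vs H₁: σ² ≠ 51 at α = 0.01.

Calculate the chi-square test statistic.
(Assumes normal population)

Answer: χ² = 31.9692, fail to reject H₀

Derivation:
df = n - 1 = 47
χ² = (n-1)s²/σ₀² = 47×34.69/51 = 31.9692
Critical values: χ²_{0.995,47} = 25.775, χ²_{0.005,47} = 75.704
Rejection region: χ² < 25.775 or χ² > 75.704
Decision: fail to reject H₀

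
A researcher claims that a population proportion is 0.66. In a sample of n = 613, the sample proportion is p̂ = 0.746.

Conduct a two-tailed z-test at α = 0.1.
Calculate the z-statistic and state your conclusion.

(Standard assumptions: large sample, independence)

Answer: z = 4.4949, reject H₀

Derivation:
H₀: p = 0.66, H₁: p ≠ 0.66
Standard error: SE = √(p₀(1-p₀)/n) = √(0.66×0.34/613) = 0.019133
z-statistic: z = (p̂ - p₀)/SE = (0.746 - 0.66)/0.019133 = 4.4949
Critical value: z_0.05 = ±1.645
p-value < 0.0001
Decision: reject H₀ at α = 0.1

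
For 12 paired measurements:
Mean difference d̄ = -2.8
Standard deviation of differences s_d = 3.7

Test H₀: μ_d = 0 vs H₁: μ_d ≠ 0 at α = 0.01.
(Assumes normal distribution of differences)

Answer: t = -2.6215, fail to reject H₀

Derivation:
df = n - 1 = 11
SE = s_d/√n = 3.7/√12 = 1.0681
t = d̄/SE = -2.8/1.0681 = -2.6215
Critical value: t_{0.005,11} = ±3.106
p-value ≈ 0.0238
Decision: fail to reject H₀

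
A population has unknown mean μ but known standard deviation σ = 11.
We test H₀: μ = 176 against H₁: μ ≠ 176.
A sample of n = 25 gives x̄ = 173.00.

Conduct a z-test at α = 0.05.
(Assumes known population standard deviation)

Answer: z = -1.3636, fail to reject H₀

Derivation:
Standard error: SE = σ/√n = 11/√25 = 2.2000
z-statistic: z = (x̄ - μ₀)/SE = (173.00 - 176)/2.2000 = -1.3636
Critical value: ±1.960
p-value = 0.1727
Decision: fail to reject H₀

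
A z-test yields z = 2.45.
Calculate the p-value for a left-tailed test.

For z = 2.45:
p = P(Z < 2.45) = Φ(2.45) = 0.9929

Answer: p-value ≈ 0.9929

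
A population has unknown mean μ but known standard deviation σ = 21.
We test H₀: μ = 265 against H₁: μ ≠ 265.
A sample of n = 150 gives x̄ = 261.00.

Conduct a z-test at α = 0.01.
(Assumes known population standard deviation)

Standard error: SE = σ/√n = 21/√150 = 1.7146
z-statistic: z = (x̄ - μ₀)/SE = (261.00 - 265)/1.7146 = -2.3329
Critical value: ±2.576
p-value = 0.0197
Decision: fail to reject H₀

Answer: z = -2.3329, fail to reject H₀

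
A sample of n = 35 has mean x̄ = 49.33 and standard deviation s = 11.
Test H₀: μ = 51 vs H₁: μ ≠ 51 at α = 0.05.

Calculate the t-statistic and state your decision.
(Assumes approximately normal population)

Answer: t = -0.8982, fail to reject H₀

Derivation:
df = n - 1 = 34
SE = s/√n = 11/√35 = 1.8593
t = (x̄ - μ₀)/SE = (49.33 - 51)/1.8593 = -0.8982
Critical value: t_{0.025,34} = ±2.032
p-value ≈ 0.3754
Decision: fail to reject H₀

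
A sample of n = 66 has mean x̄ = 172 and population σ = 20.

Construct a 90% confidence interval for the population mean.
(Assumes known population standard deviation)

Confidence level: 90%, α = 0.1
z_0.05 = 1.645
SE = σ/√n = 20/√66 = 2.4618
Margin of error = 1.645 × 2.4618 = 4.0497
CI: x̄ ± margin = 172 ± 4.0497
CI: (167.9503, 176.0497)

Answer: (167.9503, 176.0497)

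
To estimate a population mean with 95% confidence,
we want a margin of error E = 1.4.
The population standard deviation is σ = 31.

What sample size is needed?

Answer: n = 1884

Derivation:
z_0.025 = 1.960
n = (z×σ/E)² = (1.960×31/1.4)²
n = 1883.5600
Round up: n = 1884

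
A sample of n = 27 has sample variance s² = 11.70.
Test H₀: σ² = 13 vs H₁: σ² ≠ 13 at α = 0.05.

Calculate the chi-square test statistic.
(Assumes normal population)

df = n - 1 = 26
χ² = (n-1)s²/σ₀² = 26×11.70/13 = 23.4000
Critical values: χ²_{0.975,26} = 13.844, χ²_{0.025,26} = 41.923
Rejection region: χ² < 13.844 or χ² > 41.923
Decision: fail to reject H₀

Answer: χ² = 23.4000, fail to reject H₀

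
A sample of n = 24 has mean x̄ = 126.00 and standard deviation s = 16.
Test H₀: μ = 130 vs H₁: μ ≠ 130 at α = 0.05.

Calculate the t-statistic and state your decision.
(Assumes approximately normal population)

Answer: t = -1.2247, fail to reject H₀

Derivation:
df = n - 1 = 23
SE = s/√n = 16/√24 = 3.2660
t = (x̄ - μ₀)/SE = (126.00 - 130)/3.2660 = -1.2247
Critical value: t_{0.025,23} = ±2.069
p-value ≈ 0.2331
Decision: fail to reject H₀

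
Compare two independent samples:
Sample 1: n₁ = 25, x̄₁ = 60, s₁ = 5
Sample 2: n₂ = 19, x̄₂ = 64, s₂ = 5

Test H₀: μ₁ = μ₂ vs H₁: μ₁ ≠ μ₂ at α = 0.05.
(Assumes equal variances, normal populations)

Answer: t = -2.6285, reject H₀

Derivation:
Pooled variance: s²_p = [24×5² + 18×5²]/(42) = 25.0000
s_p = 5.0000
SE = s_p×√(1/n₁ + 1/n₂) = 5.0000×√(1/25 + 1/19) = 1.5218
t = (x̄₁ - x̄₂)/SE = (60 - 64)/1.5218 = -2.6285
df = 42, t-critical = ±2.018
Decision: reject H₀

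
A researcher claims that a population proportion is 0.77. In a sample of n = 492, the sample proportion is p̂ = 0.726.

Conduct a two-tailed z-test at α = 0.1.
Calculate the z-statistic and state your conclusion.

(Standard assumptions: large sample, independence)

Answer: z = -2.3191, reject H₀

Derivation:
H₀: p = 0.77, H₁: p ≠ 0.77
Standard error: SE = √(p₀(1-p₀)/n) = √(0.77×0.23/492) = 0.018973
z-statistic: z = (p̂ - p₀)/SE = (0.726 - 0.77)/0.018973 = -2.3191
Critical value: z_0.05 = ±1.645
p-value = 0.0204
Decision: reject H₀ at α = 0.1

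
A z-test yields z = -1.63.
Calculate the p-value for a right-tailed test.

For z = -1.63:
p = P(Z > -1.63) = 1 - Φ(-1.63) = 0.9484

Answer: p-value ≈ 0.9484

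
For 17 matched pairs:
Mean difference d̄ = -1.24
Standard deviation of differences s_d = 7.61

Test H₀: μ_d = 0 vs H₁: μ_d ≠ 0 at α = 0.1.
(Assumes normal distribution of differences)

df = n - 1 = 16
SE = s_d/√n = 7.61/√17 = 1.8457
t = d̄/SE = -1.24/1.8457 = -0.6718
Critical value: t_{0.05,16} = ±1.746
p-value ≈ 0.5113
Decision: fail to reject H₀

Answer: t = -0.6718, fail to reject H₀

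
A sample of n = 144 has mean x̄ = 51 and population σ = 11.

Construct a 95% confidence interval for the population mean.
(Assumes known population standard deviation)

Confidence level: 95%, α = 0.05
z_0.025 = 1.960
SE = σ/√n = 11/√144 = 0.9167
Margin of error = 1.960 × 0.9167 = 1.7967
CI: x̄ ± margin = 51 ± 1.7967
CI: (49.2033, 52.7967)

Answer: (49.2033, 52.7967)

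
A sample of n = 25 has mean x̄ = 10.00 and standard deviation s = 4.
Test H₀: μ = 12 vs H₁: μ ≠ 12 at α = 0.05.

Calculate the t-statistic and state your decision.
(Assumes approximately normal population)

df = n - 1 = 24
SE = s/√n = 4/√25 = 0.8000
t = (x̄ - μ₀)/SE = (10.00 - 12)/0.8000 = -2.5000
Critical value: t_{0.025,24} = ±2.064
p-value ≈ 0.0197
Decision: reject H₀

Answer: t = -2.5000, reject H₀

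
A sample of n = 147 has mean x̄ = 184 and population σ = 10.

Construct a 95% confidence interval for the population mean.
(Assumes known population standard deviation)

Answer: (182.3834, 185.6166)

Derivation:
Confidence level: 95%, α = 0.05
z_0.025 = 1.960
SE = σ/√n = 10/√147 = 0.8248
Margin of error = 1.960 × 0.8248 = 1.6166
CI: x̄ ± margin = 184 ± 1.6166
CI: (182.3834, 185.6166)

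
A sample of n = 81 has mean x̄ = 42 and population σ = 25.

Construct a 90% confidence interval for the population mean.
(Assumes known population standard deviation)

Confidence level: 90%, α = 0.1
z_0.05 = 1.645
SE = σ/√n = 25/√81 = 2.7778
Margin of error = 1.645 × 2.7778 = 4.5695
CI: x̄ ± margin = 42 ± 4.5695
CI: (37.4305, 46.5695)

Answer: (37.4305, 46.5695)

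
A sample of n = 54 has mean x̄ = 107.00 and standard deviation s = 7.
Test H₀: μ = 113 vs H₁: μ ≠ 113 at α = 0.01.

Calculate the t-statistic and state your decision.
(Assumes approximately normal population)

df = n - 1 = 53
SE = s/√n = 7/√54 = 0.9526
t = (x̄ - μ₀)/SE = (107.00 - 113)/0.9526 = -6.2986
Critical value: t_{0.005,53} = ±2.672
p-value < 0.0001
Decision: reject H₀

Answer: t = -6.2986, reject H₀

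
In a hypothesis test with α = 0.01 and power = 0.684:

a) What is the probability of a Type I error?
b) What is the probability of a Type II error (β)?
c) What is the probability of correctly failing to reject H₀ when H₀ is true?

a) Type I error probability = α = 0.01
b) Power = P(reject H₀ | H₁ true) = 1 - β = 0.684, so Type II error probability = β = 1 - Power = 0.316
c) P(fail to reject H₀ | H₀ true) = 1 - α = 0.99

Answer: a) 0.01, b) 0.316, c) 0.99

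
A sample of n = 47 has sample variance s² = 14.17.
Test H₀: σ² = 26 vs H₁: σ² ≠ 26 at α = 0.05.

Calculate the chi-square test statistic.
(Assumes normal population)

Answer: χ² = 25.0700, reject H₀

Derivation:
df = n - 1 = 46
χ² = (n-1)s²/σ₀² = 46×14.17/26 = 25.0700
Critical values: χ²_{0.975,46} = 29.160, χ²_{0.025,46} = 66.617
Rejection region: χ² < 29.160 or χ² > 66.617
Decision: reject H₀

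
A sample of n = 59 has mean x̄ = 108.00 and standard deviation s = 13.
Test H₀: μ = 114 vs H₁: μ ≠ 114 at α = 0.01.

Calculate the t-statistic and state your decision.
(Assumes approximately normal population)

Answer: t = -3.5451, reject H₀

Derivation:
df = n - 1 = 58
SE = s/√n = 13/√59 = 1.6925
t = (x̄ - μ₀)/SE = (108.00 - 114)/1.6925 = -3.5451
Critical value: t_{0.005,58} = ±2.663
p-value ≈ 0.0008
Decision: reject H₀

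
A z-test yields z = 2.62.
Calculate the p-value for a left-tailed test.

Answer: p-value ≈ 0.9956

Derivation:
For z = 2.62:
p = P(Z < 2.62) = Φ(2.62) = 0.9956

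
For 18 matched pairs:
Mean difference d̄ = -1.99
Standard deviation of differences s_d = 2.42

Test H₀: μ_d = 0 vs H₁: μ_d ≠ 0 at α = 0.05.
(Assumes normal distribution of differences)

Answer: t = -3.4888, reject H₀

Derivation:
df = n - 1 = 17
SE = s_d/√n = 2.42/√18 = 0.5704
t = d̄/SE = -1.99/0.5704 = -3.4888
Critical value: t_{0.025,17} = ±2.110
p-value ≈ 0.0028
Decision: reject H₀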